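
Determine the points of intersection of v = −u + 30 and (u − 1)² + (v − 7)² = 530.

From the line, v = −u + 30. Substituting:
2u² − 48u = 0  ⟹  u² − 24u = 0
u = 24 or u = 0, giving (24, 6) and (0, 30).

(0, 30) and (24, 6)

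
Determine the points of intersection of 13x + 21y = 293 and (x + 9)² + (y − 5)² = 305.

Express y = (293 − 13x)/21 and substitute into the circle:
610x² + 3050x − 63440 = 0  ⟹  x² + 5x − 104 = 0
x = 8 or x = −13, giving (8, 9) and (−13, 22).

(−13, 22) and (8, 9)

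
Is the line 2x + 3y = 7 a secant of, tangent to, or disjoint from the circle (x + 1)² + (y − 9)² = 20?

disjoint

d² = (2·(−1) + 3·9 − (7))²/13 = 324/13; r² = 20.
Since d² > r², the line lies outside the circle.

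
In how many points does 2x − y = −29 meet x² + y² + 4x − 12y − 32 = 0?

0

d² = (2·(−2) − 1·6 − (−29))²/5 = 361/5; r² = 72.
Since d² > r², the line lies outside the circle.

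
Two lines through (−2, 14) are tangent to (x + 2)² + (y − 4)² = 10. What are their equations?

3x + y = 8 and 3x − y = −20

Let a tangent through (−2, 14) have slope m. Its distance from (−2, 4) must equal √10:
(0m − (−10))² = 10(m² + 1)
m² − 9 = 0, so m = −3 or m = 3.
With m = −3: 3x + y = 8. With m = 3: 3x − y = −20.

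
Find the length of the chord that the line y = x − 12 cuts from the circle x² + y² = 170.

14√2

The distance from (0, 0) to the line is 12/√2, and r² = 170.
Half the chord is √(r² − d²) = √(98), so the full chord is 14√2.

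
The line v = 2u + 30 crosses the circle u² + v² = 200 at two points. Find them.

(−14, 2) and (−10, 10)

Express v = 2u + 30 and substitute into the circle:
5u² + 120u + 700 = 0  ⟹  u² + 24u + 140 = 0
u = −10 or u = −14, giving (−10, 10) and (−14, 2).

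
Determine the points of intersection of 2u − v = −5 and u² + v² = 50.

Express v = 2u + 5 and substitute into the circle:
5u² + 20u − 25 = 0  ⟹  u² + 4u − 5 = 0
u = 1 or u = −5, giving (1, 7) and (−5, −5).

(−5, −5) and (1, 7)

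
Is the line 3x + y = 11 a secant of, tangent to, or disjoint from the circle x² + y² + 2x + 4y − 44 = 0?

d² = (3·(−1) + 1·(−2) − (11))²/10 = 128/5; r² = 49.
Since d² < r², the line cuts the circle twice.

secant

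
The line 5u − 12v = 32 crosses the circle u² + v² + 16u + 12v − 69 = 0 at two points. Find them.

(−20, −11) and (4, −1)

From the line, v = (−32 + 5u)/12. Substituting:
169u² + 2704u − 13520 = 0  ⟹  u² + 16u − 80 = 0
u = 4 or u = −20, giving (4, −1) and (−20, −11).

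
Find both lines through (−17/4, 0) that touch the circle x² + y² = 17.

4x + y = −17 and 4x − y = −17

Write the tangent as mx − y + (0 − m·(−17/4)) = 0 and set its distance from the centre to √17:
(17/4m − (0))² = 17(m² + 1)
m² − 16 = 0, so m = −4 or m = 4.
Through (−17/4, 0) these give 4x + y = −17 and 4x − y = −17.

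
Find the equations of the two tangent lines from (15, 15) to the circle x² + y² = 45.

A line y − (15) = m(x − (15)) is tangent when its distance from (0, 0) is 3√5:
(−15m − (−15))² = 45(m² + 1)
2m² − 5m + 2 = 0, so m = 1/2 or m = 2.
With m = 1/2: x − 2y = −15. With m = 2: 2x − y = 15.

x − 2y = −15 and 2x − y = 15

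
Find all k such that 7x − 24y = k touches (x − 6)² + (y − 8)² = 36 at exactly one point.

For a tangent, require d(centre, line) = r = 6.
|7·6 − 24·8 − k| / √625 = 6
|k − (−150)| = 6·25, so k = 0 or k = −300.

k = −300 or k = 0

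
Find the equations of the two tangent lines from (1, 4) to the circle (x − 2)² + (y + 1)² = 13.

Write the tangent as mx − y + (4 − m·(1)) = 0 and set its distance from the centre to √13:
[m·(1) − (−5)]² = 13(m² + 1)
6m² − 5m − 6 = 0, so m = −2/3 or m = 3/2.
With m = −2/3: 2x + 3y = 14. With m = 3/2: 3x − 2y = −5.

2x + 3y = 14 and 3x − 2y = −5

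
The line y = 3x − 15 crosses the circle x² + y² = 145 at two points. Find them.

(1, −12) and (8, 9)

Express y = 3x − 15 and substitute into the circle:
10x² − 90x + 80 = 0  ⟹  x² − 9x + 8 = 0
x = 8 or x = 1, giving (8, 9) and (1, −12).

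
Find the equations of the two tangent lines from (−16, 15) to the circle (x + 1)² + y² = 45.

Let a tangent through (−16, 15) have slope m. Its distance from (−1, 0) must equal 3√5:
(15m − (−15))² = 45(m² + 1)
2m² + 5m + 2 = 0, so m = −1/2 or m = −2.
Through (−16, 15) these give x + 2y = 14 and 2x + y = −17.

x + 2y = 14 and 2x + y = −17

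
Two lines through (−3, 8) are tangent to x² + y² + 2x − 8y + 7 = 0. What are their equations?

x + 3y = 21 and 3x − y = −17

Write the tangent as mx − y + (8 − m·(−3)) = 0 and set its distance from the centre to √10:
(2m − (−4))² = 10(m² + 1)
3m² − 8m − 3 = 0, so m = −1/3 or m = 3.
Through (−3, 8) these give x + 3y = 21 and 3x − y = −17.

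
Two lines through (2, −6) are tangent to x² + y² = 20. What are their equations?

A line y − (−6) = m(x − (2)) is tangent when its distance from (0, 0) is 2√5:
[m·(−2) − (6)]² = 20(m² + 1)
2m² − 3m − 2 = 0, so m = −1/2 or m = 2.
Through (2, −6) these give x + 2y = −10 and 2x − y = 10.

x + 2y = −10 and 2x − y = 10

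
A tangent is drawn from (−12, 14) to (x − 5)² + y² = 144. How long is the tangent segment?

Centre (5, 0), r² = 144. |PO|² = (−17)² + (14)² = 485.
Power of the point: PT² = |PO|² − r² = 341, so PT = √341.

√341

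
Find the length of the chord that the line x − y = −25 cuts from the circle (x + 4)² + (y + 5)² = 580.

Centre (−4, −5), r² = 580. Perpendicular distance d from centre to line = |26| / √2 = 26/√2.
Chord = 2√(r² − d²) = 2·√(242) = 22√2.

22√2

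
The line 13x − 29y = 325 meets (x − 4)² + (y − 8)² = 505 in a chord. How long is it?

The distance from (4, 8) to the line is 505/√1010, and r² = 505.
Chord = 2√(r² − d²) = 2·√(505/2) = √1010.

√1010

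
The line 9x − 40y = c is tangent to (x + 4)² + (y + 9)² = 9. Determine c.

c = 201 or c = 447

The line touches the circle iff its distance from (−4, −9) is 3:
|9·(−4) − 40·(−9) − c| / √1681 = 3
|c − (324)| = 3·41, so c = 447 or c = 201.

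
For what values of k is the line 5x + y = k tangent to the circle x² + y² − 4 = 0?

Tangency holds when the distance from the centre (0, 0) to the line equals the radius 2:
|5·0 + 1·0 − k| / √26 = 2
|k| = 2√26.

k = ±2√26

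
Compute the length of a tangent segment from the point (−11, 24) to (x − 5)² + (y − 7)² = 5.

6√15

The centre is (5, 7) and r = √5. The square of the distance from P to the centre is 256 + 289 = 545.
Power of the point: PT² = |PO|² − r² = 540, so PT = 6√15.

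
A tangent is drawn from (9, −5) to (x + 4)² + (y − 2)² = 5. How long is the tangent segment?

The centre is (−4, 2) and r = √5. The square of the distance from P to the centre is 169 + 49 = 218.
Power of the point: PT² = |PO|² − r² = 213, so PT = √213.

√213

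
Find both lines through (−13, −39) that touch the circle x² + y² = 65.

7x − 4y = 65 and 8x − y = −65

A line y − (−39) = m(x − (−13)) is tangent when its distance from (0, 0) is √65:
(13m − (39))² = 65(m² + 1)
4m² − 39m + 56 = 0, so m = 7/4 or m = 8.
Through (−13, −39) these give 7x − 4y = 65 and 8x − y = −65.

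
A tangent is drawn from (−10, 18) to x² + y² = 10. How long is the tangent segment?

3√46

With centre O = (0, 0), |OP|² = 424 and r² = 10.
Power of the point: PT² = |PO|² − r² = 414, so PT = 3√46.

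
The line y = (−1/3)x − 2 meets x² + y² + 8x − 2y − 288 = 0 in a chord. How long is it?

Express y = (−6 − x)/3 and substitute into the circle:
10x² + 90x − 2520 = 0  ⟹  x² + 9x − 252 = 0
x = 12 or x = −21, giving (12, −6) and (−21, 5).
Chord length = distance between (12, −6) and (−21, 5) = √1210 = 11√10.

11√10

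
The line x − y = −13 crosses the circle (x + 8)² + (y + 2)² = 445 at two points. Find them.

(−26, −13) and (3, 16)

Substitute y = x + 13:
2x² + 46x − 156 = 0  ⟹  x² + 23x − 78 = 0
x = 3 or x = −26, giving (3, 16) and (−26, −13).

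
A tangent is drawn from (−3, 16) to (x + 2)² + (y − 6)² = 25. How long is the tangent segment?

The centre is (−2, 6) and r = 5. The square of the distance from P to the centre is 1 + 100 = 101.
By the tangent–radius right angle, tangent length = √(|PO|² − r²) = √76 = 2√19.

2√19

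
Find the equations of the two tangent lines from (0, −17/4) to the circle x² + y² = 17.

x − 4y = 17 and x + 4y = −17

Let a tangent through (0, −17/4) have slope m. Its distance from (0, 0) must equal √17:
[m·(0) − (17/4)]² = 17(m² + 1)
16m² − 1 = 0, so m = 1/4 or m = −1/4.
Through (0, −17/4) these give x − 4y = 17 and x + 4y = −17.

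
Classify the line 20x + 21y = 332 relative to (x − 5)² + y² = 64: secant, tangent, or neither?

d² = (20·5 + 21·0 − (332))²/841 = 64; r² = 64.
Since d² = r², the line is tangent.

tangent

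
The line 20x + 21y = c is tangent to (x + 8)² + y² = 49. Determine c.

The line touches the circle iff its distance from (−8, 0) is 7:
|20·(−8) + 21·0 − c| / √841 = 7
|c − (−160)| = 7·29, so c = 43 or c = −363.

c = −363 or c = 43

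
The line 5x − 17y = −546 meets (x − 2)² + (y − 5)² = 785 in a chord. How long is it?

Centre (2, 5), r² = 785. Perpendicular distance d from centre to line = |471| / √314 = 471/√314.
Chord = 2√(r² − d²) = 2·√(157/2) = √314.

√314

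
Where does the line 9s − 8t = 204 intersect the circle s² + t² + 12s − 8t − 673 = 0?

(4, −21) and (20, −3)

From the line, t = (−204 + 9s)/8. Substituting:
145s² − 3480s + 11600 = 0  ⟹  s² − 24s + 80 = 0
s = 20 or s = 4, giving (20, −3) and (4, −21).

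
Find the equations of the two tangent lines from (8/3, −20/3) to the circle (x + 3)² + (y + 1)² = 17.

x + 4y = −24 and 4x + y = 4

Write the tangent as mx − y + (−20/3 − m·(8/3)) = 0 and set its distance from the centre to √17:
(−17/3m − (17/3))² = 17(m² + 1)
4m² + 17m + 4 = 0, so m = −1/4 or m = −4.
With m = −1/4: x + 4y = −24. With m = −4: 4x + y = 4.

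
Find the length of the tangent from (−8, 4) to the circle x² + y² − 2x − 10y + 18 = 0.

√74

The centre is (1, 5) and r = 2√2. The square of the distance from P to the centre is 81 + 1 = 82.
By the tangent–radius right angle, tangent length = √(|PO|² − r²) = √74.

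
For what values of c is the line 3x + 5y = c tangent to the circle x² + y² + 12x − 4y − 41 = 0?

The line touches the circle iff its distance from (−6, 2) is 9:
|3·(−6) + 5·2 − c| / √34 = 9
|c − (−8)| = 9√34.

c = −8 ± 9√34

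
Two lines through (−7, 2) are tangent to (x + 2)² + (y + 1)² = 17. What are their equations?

Let a tangent through (−7, 2) have slope m. Its distance from (−2, −1) must equal √17:
[m·(5) − (−3)]² = 17(m² + 1)
4m² + 15m − 4 = 0, so m = −4 or m = 1/4.
Through (−7, 2) these give 4x + y = −26 and x − 4y = −15.

4x + y = −26 and x − 4y = −15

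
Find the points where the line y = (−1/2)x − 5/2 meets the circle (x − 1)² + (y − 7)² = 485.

Express y = (−5 − x)/2 and substitute into the circle:
5x² + 30x − 1575 = 0  ⟹  x² + 6x − 315 = 0
x = 15 or x = −21, giving (15, −10) and (−21, 8).

(−21, 8) and (15, −10)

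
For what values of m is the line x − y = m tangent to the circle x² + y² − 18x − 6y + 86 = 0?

The line touches the circle iff its distance from (9, 3) is 2:
|1·9 − 1·3 − m| / √2 = 2
|m − (6)| = 2√2.

m = 6 ± 2√2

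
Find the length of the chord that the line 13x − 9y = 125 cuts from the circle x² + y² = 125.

5√10

Express y = (−125 + 13x)/9 and substitute into the circle:
250x² − 3250x + 5500 = 0  ⟹  x² − 13x + 22 = 0
x = 11 or x = 2, giving (11, 2) and (2, −11).
Chord length = distance between (11, 2) and (2, −11) = √250 = 5√10.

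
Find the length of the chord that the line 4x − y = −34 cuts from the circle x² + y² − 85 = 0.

2√17

Express y = 4x + 34 and substitute into the circle:
17x² + 272x + 1071 = 0  ⟹  x² + 16x + 63 = 0
x = −7 or x = −9, giving (−7, 6) and (−9, −2).
|(−7, 6) − (−9, −2)| = √((2)² + (8)²) = 2√17.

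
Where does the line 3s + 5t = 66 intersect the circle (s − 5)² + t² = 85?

(7, 9) and (12, 6)

Express t = (66 − 3s)/5 and substitute into the circle:
34s² − 646s + 2856 = 0  ⟹  s² − 19s + 84 = 0
s = 12 or s = 7, giving (12, 6) and (7, 9).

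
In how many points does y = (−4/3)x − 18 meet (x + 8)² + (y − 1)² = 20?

Substituting the line into the circle gives 25x² + 600x + 3645 = 0.
Δ = 360000 − 364500 = −4500.
No real roots: the line does not meet the circle.

0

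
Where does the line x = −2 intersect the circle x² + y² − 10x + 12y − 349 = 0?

The line gives x = −2. Substituting into the circle:
y² + 12y − 325 = 0
y = 13 or y = −25, giving (−2, 13) and (−2, −25).

(−2, −25) and (−2, 13)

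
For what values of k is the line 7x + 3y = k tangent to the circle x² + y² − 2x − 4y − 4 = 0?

k = 13 ± 3√58

The line touches the circle iff its distance from (1, 2) is 3:
|7·1 + 3·2 − k| / √58 = 3
|k − (13)| = 3√58.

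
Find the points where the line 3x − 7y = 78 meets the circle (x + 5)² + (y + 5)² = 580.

From the line, y = (−78 + 3x)/7. Substituting:
58x² + 232x − 25346 = 0  ⟹  x² + 4x − 437 = 0
x = 19 or x = −23, giving (19, −3) and (−23, −21).

(−23, −21) and (19, −3)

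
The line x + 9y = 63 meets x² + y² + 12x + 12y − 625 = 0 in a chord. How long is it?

5√82

The distance from (−6, −6) to the line is 123/√82, and r² = 697.
Chord = 2√(r² − d²) = 2·√(1025/2) = 5√82.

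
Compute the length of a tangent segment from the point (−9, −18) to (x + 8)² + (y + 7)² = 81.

√41

Centre (−8, −7), r² = 81. |PO|² = (−1)² + (−11)² = 122.
The tangent meets the radius at right angles, so tangent² = |PO|² − r² = 122 − 81 = 41.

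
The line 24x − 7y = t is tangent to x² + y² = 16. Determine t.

For a tangent, require d(centre, line) = r = 4.
|24·0 − 7·0 − t| / √625 = 4
|t| = 4·25, so t = 100 or t = −100.

t = −100 or t = 100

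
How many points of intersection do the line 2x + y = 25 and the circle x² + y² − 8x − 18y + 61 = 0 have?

Centre (4, 9), r² = 36. Distance² from centre to line = (−8)²/5 = 64/5.
Since d² < r², the line cuts the circle twice.

2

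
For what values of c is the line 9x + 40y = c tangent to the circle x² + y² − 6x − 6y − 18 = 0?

c = −99 or c = 393

For a tangent, require d(centre, line) = r = 6.
|9·3 + 40·3 − c| / √1681 = 6
|c − (147)| = 6·41, so c = 393 or c = −99.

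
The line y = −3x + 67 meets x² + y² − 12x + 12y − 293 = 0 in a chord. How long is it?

5√10

The distance from (6, −6) to the line is 55/√10, and r² = 365.
Half the chord is √(r² − d²) = √(125/2), so the full chord is 5√10.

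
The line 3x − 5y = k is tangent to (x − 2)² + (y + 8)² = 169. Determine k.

For a tangent, require d(centre, line) = r = 13.
|3·2 − 5·(−8) − k| / √34 = 13
|k − (46)| = 13√34.

k = 46 ± 13√34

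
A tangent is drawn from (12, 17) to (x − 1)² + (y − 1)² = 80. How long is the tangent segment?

The centre is (1, 1) and r = 4√5. The square of the distance from P to the centre is 121 + 256 = 377.
The tangent meets the radius at right angles, so tangent² = |PO|² − r² = 377 − 80 = 297.

3√33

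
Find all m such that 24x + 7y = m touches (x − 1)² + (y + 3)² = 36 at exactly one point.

m = −147 or m = 153

For a tangent, require d(centre, line) = r = 6.
|24·1 + 7·(−3) − m| / √625 = 6
|m − (3)| = 6·25, so m = 153 or m = −147.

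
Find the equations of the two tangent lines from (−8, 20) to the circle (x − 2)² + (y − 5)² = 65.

4x + 7y = 108 and 8x + y = −44

Write the tangent as mx − y + (20 − m·(−8)) = 0 and set its distance from the centre to √65:
(10m − (−15))² = 65(m² + 1)
7m² + 60m + 32 = 0, so m = −4/7 or m = −8.
With m = −4/7: 4x + 7y = 108. With m = −8: 8x + y = −44.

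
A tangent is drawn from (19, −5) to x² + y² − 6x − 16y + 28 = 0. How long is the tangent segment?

2√95

With centre O = (3, 8), |OP|² = 425 and r² = 45.
The tangent meets the radius at right angles, so tangent² = |PO|² − r² = 425 − 45 = 380.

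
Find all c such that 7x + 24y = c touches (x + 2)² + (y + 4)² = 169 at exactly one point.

The line touches the circle iff its distance from (−2, −4) is 13:
|7·(−2) + 24·(−4) − c| / √625 = 13
|c − (−110)| = 13·25, so c = 215 or c = −435.

c = −435 or c = 215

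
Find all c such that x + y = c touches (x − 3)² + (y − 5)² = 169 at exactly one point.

Tangency holds when the distance from the centre (3, 5) to the line equals the radius 13:
|1·3 + 1·5 − c| / √2 = 13
|c − (8)| = 13√2.

c = 8 ± 13√2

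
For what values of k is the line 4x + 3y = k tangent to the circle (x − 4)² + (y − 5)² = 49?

k = −4 or k = 66

Tangency holds when the distance from the centre (4, 5) to the line equals the radius 7:
|4·4 + 3·5 − k| / √25 = 7
|k − (31)| = 7·5, so k = 66 or k = −4.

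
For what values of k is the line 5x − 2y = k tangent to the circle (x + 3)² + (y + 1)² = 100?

k = −13 ± 10√29

For a tangent, require d(centre, line) = r = 10.
|5·(−3) − 2·(−1) − k| / √29 = 10
|k − (−13)| = 10√29.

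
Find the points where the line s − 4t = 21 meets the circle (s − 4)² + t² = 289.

(−11, −8) and (21, 0)

Substitute t = (−21 + s)/4:
17s² − 170s − 3927 = 0  ⟹  s² − 10s − 231 = 0
s = 21 or s = −11, giving (21, 0) and (−11, −8).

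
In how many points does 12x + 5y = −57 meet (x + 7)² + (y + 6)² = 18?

Centre (−7, −6), r² = 18. Distance² from centre to line = (−57)²/169 = 3249/169.
Since d² > r², the line lies outside the circle.

0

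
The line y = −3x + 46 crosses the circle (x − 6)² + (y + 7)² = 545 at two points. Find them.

(10, 16) and (23, −23)

Substitute y = −3x + 46:
10x² − 330x + 2300 = 0  ⟹  x² − 33x + 230 = 0
x = 23 or x = 10, giving (23, −23) and (10, 16).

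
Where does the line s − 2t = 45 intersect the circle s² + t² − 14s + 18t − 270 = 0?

Express t = (−45 + s)/2 and substitute into the circle:
5s² − 110s − 675 = 0  ⟹  s² − 22s − 135 = 0
s = 27 or s = −5, giving (27, −9) and (−5, −25).

(−5, −25) and (27, −9)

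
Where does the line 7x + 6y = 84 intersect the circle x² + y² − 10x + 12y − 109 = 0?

From the line, y = (84 − 7x)/6. Substituting:
85x² − 2040x + 9180 = 0  ⟹  x² − 24x + 108 = 0
x = 18 or x = 6, giving (18, −7) and (6, 7).

(6, 7) and (18, −7)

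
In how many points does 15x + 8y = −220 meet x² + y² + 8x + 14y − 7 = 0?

2

Centre (−4, −7), r² = 72. Distance² from centre to line = (104)²/289 = 10816/289.
Since d² < r², the line cuts the circle twice.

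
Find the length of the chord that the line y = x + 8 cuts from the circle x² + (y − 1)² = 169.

The distance from (0, 1) to the line is 7/√2, and r² = 169.
Chord = 2√(r² − d²) = 2·√(289/2) = 17√2.

17√2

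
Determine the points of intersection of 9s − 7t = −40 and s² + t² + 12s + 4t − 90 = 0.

Substitute t = (40 + 9s)/7:
130s² + 1560s − 1690 = 0  ⟹  s² + 12s − 13 = 0
s = 1 or s = −13, giving (1, 7) and (−13, −11).

(−13, −11) and (1, 7)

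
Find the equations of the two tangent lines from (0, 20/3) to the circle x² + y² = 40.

x + 3y = 20 and x − 3y = −20

A line y − (20/3) = m(x − (0)) is tangent when its distance from (0, 0) is 2√10:
[m·(0) − (−20/3)]² = 40(m² + 1)
9m² − 1 = 0, so m = −1/3 or m = 1/3.
With m = −1/3: x + 3y = 20. With m = 1/3: x − 3y = −20.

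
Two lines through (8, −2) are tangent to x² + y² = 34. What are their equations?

Write the tangent as mx − y + (−2 − m·(8)) = 0 and set its distance from the centre to √34:
[m·(−8) − (2)]² = 34(m² + 1)
15m² + 16m − 15 = 0, so m = 3/5 or m = −5/3.
With m = 3/5: 3x − 5y = 34. With m = −5/3: 5x + 3y = 34.

3x − 5y = 34 and 5x + 3y = 34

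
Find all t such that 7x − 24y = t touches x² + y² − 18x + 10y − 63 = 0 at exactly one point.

Tangency holds when the distance from the centre (9, −5) to the line equals the radius 13:
|7·9 − 24·(−5) − t| / √625 = 13
|t − (183)| = 13·25, so t = 508 or t = −142.

t = −142 or t = 508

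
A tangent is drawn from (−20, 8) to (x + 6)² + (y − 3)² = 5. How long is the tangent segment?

The centre is (−6, 3) and r = √5. The square of the distance from P to the centre is 196 + 25 = 221.
The tangent meets the radius at right angles, so tangent² = |PO|² − r² = 221 − 5 = 216.

6√6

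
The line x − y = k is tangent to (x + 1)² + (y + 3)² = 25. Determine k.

Tangency holds when the distance from the centre (−1, −3) to the line equals the radius 5:
|1·(−1) − 1·(−3) − k| / √2 = 5
|k − (2)| = 5√2.

k = 2 ± 5√2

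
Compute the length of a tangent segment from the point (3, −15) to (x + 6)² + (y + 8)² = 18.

The centre is (−6, −8) and r = 3√2. The square of the distance from P to the centre is 81 + 49 = 130.
Power of the point: PT² = |PO|² − r² = 112, so PT = 4√7.

4√7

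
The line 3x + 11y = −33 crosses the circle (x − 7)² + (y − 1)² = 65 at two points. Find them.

From the line, y = (−33 − 3x)/11. Substituting:
130x² − 1430x = 0  ⟹  x² − 11x = 0
x = 11 or x = 0, giving (11, −6) and (0, −3).

(0, −3) and (11, −6)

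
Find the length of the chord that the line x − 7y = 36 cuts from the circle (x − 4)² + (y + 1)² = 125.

The distance from (4, −1) to the line is 25/√50, and r² = 125.
Chord = 2√(r² − d²) = 2·√(225/2) = 15√2.

15√2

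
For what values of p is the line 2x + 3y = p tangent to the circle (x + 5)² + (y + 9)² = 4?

For a tangent, require d(centre, line) = r = 2.
|2·(−5) + 3·(−9) − p| / √13 = 2
|p − (−37)| = 2√13.

p = −37 ± 2√13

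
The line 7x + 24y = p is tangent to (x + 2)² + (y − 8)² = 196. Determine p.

p = −172 or p = 528

Tangency holds when the distance from the centre (−2, 8) to the line equals the radius 14:
|7·(−2) + 24·8 − p| / √625 = 14
|p − (178)| = 14·25, so p = 528 or p = −172.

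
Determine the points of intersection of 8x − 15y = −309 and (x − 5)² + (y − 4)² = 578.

Substitute y = (309 + 8x)/15:
289x² + 1734x − 62424 = 0  ⟹  x² + 6x − 216 = 0
x = 12 or x = −18, giving (12, 27) and (−18, 11).

(−18, 11) and (12, 27)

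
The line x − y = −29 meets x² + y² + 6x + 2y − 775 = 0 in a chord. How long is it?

Substitute y = x + 29:
2x² + 66x + 124 = 0  ⟹  x² + 33x + 62 = 0
x = −2 or x = −31, giving (−2, 27) and (−31, −2).
Chord length = distance between (−2, 27) and (−31, −2) = √1682 = 29√2.

29√2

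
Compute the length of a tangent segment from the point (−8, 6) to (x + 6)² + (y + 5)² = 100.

5

The centre is (−6, −5) and r = 10. The square of the distance from P to the centre is 4 + 121 = 125.
Power of the point: PT² = |PO|² − r² = 25, so PT = 5.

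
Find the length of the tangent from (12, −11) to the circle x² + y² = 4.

Centre (0, 0), r² = 4. |PO|² = (12)² + (−11)² = 265.
The tangent meets the radius at right angles, so tangent² = |PO|² − r² = 265 − 4 = 261.

3√29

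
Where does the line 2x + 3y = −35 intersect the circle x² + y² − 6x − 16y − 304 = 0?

(−13, −3) and (−1, −11)

Substitute y = (−35 − 2x)/3:
13x² + 182x + 169 = 0  ⟹  x² + 14x + 13 = 0
x = −1 or x = −13, giving (−1, −11) and (−13, −3).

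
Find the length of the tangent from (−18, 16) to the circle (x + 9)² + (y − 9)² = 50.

4√5

With centre O = (−9, 9), |OP|² = 130 and r² = 50.
By the tangent–radius right angle, tangent length = √(|PO|² − r²) = √80 = 4√5.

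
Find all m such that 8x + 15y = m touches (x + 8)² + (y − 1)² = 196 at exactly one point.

m = −287 or m = 189

For a tangent, require d(centre, line) = r = 14.
|8·(−8) + 15·1 − m| / √289 = 14
|m − (−49)| = 14·17, so m = 189 or m = −287.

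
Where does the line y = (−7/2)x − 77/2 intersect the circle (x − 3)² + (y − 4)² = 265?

(−13, 7) and (−9, −7)

Substitute y = (−77 − 7x)/2:
53x² + 1166x + 6201 = 0  ⟹  x² + 22x + 117 = 0
x = −9 or x = −13, giving (−9, −7) and (−13, 7).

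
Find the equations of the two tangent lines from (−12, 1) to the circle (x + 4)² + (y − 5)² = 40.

Write the tangent as mx − y + (1 − m·(−12)) = 0 and set its distance from the centre to 2√10:
[m·(8) − (4)]² = 40(m² + 1)
3m² − 8m − 3 = 0, so m = 3 or m = −1/3.
Through (−12, 1) these give 3x − y = −37 and x + 3y = −9.

3x − y = −37 and x + 3y = −9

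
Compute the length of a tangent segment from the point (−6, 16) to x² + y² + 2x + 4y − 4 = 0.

With centre O = (−1, −2), |OP|² = 349 and r² = 9.
The tangent meets the radius at right angles, so tangent² = |PO|² − r² = 349 − 9 = 340.

2√85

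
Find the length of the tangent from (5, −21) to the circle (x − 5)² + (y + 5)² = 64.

With centre O = (5, −5), |OP|² = 256 and r² = 64.
Power of the point: PT² = |PO|² − r² = 192, so PT = 8√3.

8√3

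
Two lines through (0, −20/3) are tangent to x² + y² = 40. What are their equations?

x − 3y = 20 and x + 3y = −20

Let a tangent through (0, −20/3) have slope m. Its distance from (0, 0) must equal 2√10:
[m·(0) − (20/3)]² = 40(m² + 1)
9m² − 1 = 0, so m = 1/3 or m = −1/3.
Through (0, −20/3) these give x − 3y = 20 and x + 3y = −20.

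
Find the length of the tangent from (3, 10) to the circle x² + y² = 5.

2√26

With centre O = (0, 0), |OP|² = 109 and r² = 5.
Power of the point: PT² = |PO|² − r² = 104, so PT = 2√26.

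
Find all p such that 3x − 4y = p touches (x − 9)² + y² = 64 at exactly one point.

Tangency holds when the distance from the centre (9, 0) to the line equals the radius 8:
|3·9 − 4·0 − p| / √25 = 8
|p − (27)| = 8·5, so p = 67 or p = −13.

p = −13 or p = 67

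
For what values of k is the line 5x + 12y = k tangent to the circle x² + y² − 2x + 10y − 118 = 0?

k = −211 or k = 101

The line touches the circle iff its distance from (1, −5) is 12:
|5·1 + 12·(−5) − k| / √169 = 12
|k − (−55)| = 12·13, so k = 101 or k = −211.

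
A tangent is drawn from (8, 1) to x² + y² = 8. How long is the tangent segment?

Centre (0, 0), r² = 8. |PO|² = (8)² + (1)² = 65.
The tangent meets the radius at right angles, so tangent² = |PO|² − r² = 65 − 8 = 57.

√57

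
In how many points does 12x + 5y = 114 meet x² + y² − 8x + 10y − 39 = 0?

Centre (4, −5), r² = 80. Distance² from centre to line = (−91)²/169 = 49.
Since d² < r², the line cuts the circle twice.

2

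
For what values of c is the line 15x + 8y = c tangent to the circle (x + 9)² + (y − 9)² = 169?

c = −284 or c = 158

The line touches the circle iff its distance from (−9, 9) is 13:
|15·(−9) + 8·9 − c| / √289 = 13
|c − (−63)| = 13·17, so c = 158 or c = −284.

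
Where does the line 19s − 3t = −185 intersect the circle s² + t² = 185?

(−11, −8) and (−8, 11)

Substitute t = (185 + 19s)/3:
370s² + 7030s + 32560 = 0  ⟹  s² + 19s + 88 = 0
s = −8 or s = −11, giving (−8, 11) and (−11, −8).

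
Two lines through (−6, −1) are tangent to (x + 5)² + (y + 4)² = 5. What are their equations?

2x − y = −11 and x + 2y = −8

Let a tangent through (−6, −1) have slope m. Its distance from (−5, −4) must equal √5:
[m·(1) − (−3)]² = 5(m² + 1)
2m² − 3m − 2 = 0, so m = 2 or m = −1/2.
With m = 2: 2x − y = −11. With m = −1/2: x + 2y = −8.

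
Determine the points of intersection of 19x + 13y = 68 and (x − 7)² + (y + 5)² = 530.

Express y = (68 − 19x)/13 and substitute into the circle:
530x² − 7420x − 63600 = 0  ⟹  x² − 14x − 120 = 0
x = 20 or x = −6, giving (20, −24) and (−6, 14).

(−6, 14) and (20, −24)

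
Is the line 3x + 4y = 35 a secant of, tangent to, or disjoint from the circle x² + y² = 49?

tangent

Substituting the line into the circle gives 25x² − 210x + 441 = 0.
Discriminant = (−210)² − 4·25·(441) = 0.
A repeated root: the line is tangent.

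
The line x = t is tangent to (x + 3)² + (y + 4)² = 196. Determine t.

t = −17 or t = 11

Tangency holds when the distance from the centre (−3, −4) to the line equals the radius 14:
|1·(−3) + 0·(−4) − t| / √1 = 14
|t − (−3)| = 14, so t = 11 or t = −17.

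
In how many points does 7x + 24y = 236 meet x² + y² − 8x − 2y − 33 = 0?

0

Centre (4, 1), r² = 50. Distance² from centre to line = (−184)²/625 = 33856/625.
Since d² > r², the line lies outside the circle.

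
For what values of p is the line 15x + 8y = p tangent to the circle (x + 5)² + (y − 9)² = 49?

p = −122 or p = 116

For a tangent, require d(centre, line) = r = 7.
|15·(−5) + 8·9 − p| / √289 = 7
|p − (−3)| = 7·17, so p = 116 or p = −122.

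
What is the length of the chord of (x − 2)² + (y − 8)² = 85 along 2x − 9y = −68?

2√85

The distance from (2, 8) to the line is 0/√85, and r² = 85.
Half the chord is √(r² − d²) = √(85), so the full chord is 2√85.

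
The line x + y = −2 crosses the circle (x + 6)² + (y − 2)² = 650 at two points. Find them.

Substitute y = −x − 2:
2x² + 20x − 598 = 0  ⟹  x² + 10x − 299 = 0
x = 13 or x = −23, giving (13, −15) and (−23, 21).

(−23, 21) and (13, −15)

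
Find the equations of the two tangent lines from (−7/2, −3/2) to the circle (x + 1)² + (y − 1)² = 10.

3x + y = −12 and x + 3y = −8

Let a tangent through (−7/2, −3/2) have slope m. Its distance from (−1, 1) must equal √10:
(5/2m − (5/2))² = 10(m² + 1)
3m² + 10m + 3 = 0, so m = −3 or m = −1/3.
Through (−7/2, −3/2) these give 3x + y = −12 and x + 3y = −8.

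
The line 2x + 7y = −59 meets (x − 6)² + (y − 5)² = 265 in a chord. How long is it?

2√53

The distance from (6, 5) to the line is 106/√53, and r² = 265.
Half the chord is √(r² − d²) = √(53), so the full chord is 2√53.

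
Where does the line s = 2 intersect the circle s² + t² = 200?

The line gives s = 2. Substituting into the circle:
t² − 196 = 0
t = 14 or t = −14, giving (2, 14) and (2, −14).

(2, −14) and (2, 14)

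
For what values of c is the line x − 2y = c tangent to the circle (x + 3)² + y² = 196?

c = −3 ± 14√5

For a tangent, require d(centre, line) = r = 14.
|1·(−3) − 2·0 − c| / √5 = 14
|c − (−3)| = 14√5.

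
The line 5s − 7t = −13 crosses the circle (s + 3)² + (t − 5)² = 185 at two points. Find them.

Substitute t = (13 + 5s)/7:
74s² + 74s − 8140 = 0  ⟹  s² + s − 110 = 0
s = 10 or s = −11, giving (10, 9) and (−11, −6).

(−11, −6) and (10, 9)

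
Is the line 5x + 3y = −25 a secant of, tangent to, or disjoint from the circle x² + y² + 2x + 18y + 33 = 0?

secant

Substituting the line into the circle gives 34x² − 2x − 428 = 0.
Discriminant = (−2)² − 4·34·(−428) = 58212 > 0.
Two real roots: the line is a secant.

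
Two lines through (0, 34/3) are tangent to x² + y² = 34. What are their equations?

A line y − (34/3) = m(x − (0)) is tangent when its distance from (0, 0) is √34:
[m·(0) − (−34/3)]² = 34(m² + 1)
9m² − 25 = 0, so m = −5/3 or m = 5/3.
With m = −5/3: 5x + 3y = 34. With m = 5/3: 5x − 3y = −34.

5x + 3y = 34 and 5x − 3y = −34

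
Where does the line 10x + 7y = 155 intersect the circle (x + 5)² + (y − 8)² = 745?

(−9, 35) and (19, −5)

Express y = (155 − 10x)/7 and substitute into the circle:
149x² − 1490x − 25479 = 0  ⟹  x² − 10x − 171 = 0
x = 19 or x = −9, giving (19, −5) and (−9, 35).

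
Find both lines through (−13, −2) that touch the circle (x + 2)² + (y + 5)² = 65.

A line y − (−2) = m(x − (−13)) is tangent when its distance from (−2, −5) is √65:
(11m − (−3))² = 65(m² + 1)
28m² + 33m − 28 = 0, so m = −7/4 or m = 4/7.
Through (−13, −2) these give 7x + 4y = −99 and 4x − 7y = −38.

7x + 4y = −99 and 4x − 7y = −38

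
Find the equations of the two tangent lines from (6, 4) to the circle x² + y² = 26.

Let a tangent through (6, 4) have slope m. Its distance from (0, 0) must equal √26:
(−6m − (−4))² = 26(m² + 1)
5m² − 24m − 5 = 0, so m = 5 or m = −1/5.
With m = 5: 5x − y = 26. With m = −1/5: x + 5y = 26.

5x − y = 26 and x + 5y = 26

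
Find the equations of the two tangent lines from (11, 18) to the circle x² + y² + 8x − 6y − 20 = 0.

Write the tangent as mx − y + (18 − m·(11)) = 0 and set its distance from the centre to 3√5:
(−15m − (−15))² = 45(m² + 1)
2m² − 5m + 2 = 0, so m = 2 or m = 1/2.
Through (11, 18) these give 2x − y = 4 and x − 2y = −25.

2x − y = 4 and x − 2y = −25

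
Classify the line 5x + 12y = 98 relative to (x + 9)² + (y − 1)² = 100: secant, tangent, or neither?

Substituting the line into the circle gives 169x² + 1732x + 4660 = 0.
Δ = 2999824 − 3150160 = −150336.
No real roots: the line does not meet the circle.

neither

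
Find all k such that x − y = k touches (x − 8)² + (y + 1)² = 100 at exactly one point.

k = 9 ± 10√2

Tangency holds when the distance from the centre (8, −1) to the line equals the radius 10:
|1·8 − 1·(−1) − k| / √2 = 10
|k − (9)| = 10√2.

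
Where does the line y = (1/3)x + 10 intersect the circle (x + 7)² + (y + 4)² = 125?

(−12, 6) and (−9, 7)

Substitute y = (30 + x)/3:
10x² + 210x + 1080 = 0  ⟹  x² + 21x + 108 = 0
x = −9 or x = −12, giving (−9, 7) and (−12, 6).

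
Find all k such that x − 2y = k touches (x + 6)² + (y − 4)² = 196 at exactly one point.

Tangency holds when the distance from the centre (−6, 4) to the line equals the radius 14:
|1·(−6) − 2·4 − k| / √5 = 14
|k − (−14)| = 14√5.

k = −14 ± 14√5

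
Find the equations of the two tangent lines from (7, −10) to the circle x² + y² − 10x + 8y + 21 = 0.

x + 2y = −13 and 2x − y = 24

Let a tangent through (7, −10) have slope m. Its distance from (5, −4) must equal 2√5:
[m·(−2) − (6)]² = 20(m² + 1)
2m² − 3m − 2 = 0, so m = −1/2 or m = 2.
With m = −1/2: x + 2y = −13. With m = 2: 2x − y = 24.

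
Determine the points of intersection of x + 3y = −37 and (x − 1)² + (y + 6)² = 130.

(−10, −9) and (8, −15)

Substitute y = (−37 − x)/3:
10x² + 20x − 800 = 0  ⟹  x² + 2x − 80 = 0
x = 8 or x = −10, giving (8, −15) and (−10, −9).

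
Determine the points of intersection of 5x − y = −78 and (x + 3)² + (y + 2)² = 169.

(−16, −2) and (−15, 3)

From the line, y = 5x + 78. Substituting:
26x² + 806x + 6240 = 0  ⟹  x² + 31x + 240 = 0
x = −15 or x = −16, giving (−15, 3) and (−16, −2).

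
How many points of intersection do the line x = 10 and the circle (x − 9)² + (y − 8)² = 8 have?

2

Substituting the line into the circle gives y² − 16y + 57 = 0.
Δ = 256 − 228 = 28.
Two real roots: the line is a secant.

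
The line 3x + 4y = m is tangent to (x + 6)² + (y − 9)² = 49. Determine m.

The line touches the circle iff its distance from (−6, 9) is 7:
|3·(−6) + 4·9 − m| / √25 = 7
|m − (18)| = 7·5, so m = 53 or m = −17.

m = −17 or m = 53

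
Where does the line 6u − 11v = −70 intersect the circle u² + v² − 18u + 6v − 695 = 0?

Express v = (70 + 6u)/11 and substitute into the circle:
157u² − 942u − 74575 = 0  ⟹  u² − 6u − 475 = 0
u = 25 or u = −19, giving (25, 20) and (−19, −4).

(−19, −4) and (25, 20)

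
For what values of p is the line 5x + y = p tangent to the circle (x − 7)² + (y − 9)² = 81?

For a tangent, require d(centre, line) = r = 9.
|5·7 + 1·9 − p| / √26 = 9
|p − (44)| = 9√26.

p = 44 ± 9√26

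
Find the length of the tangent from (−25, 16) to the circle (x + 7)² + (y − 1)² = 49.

10√5

The centre is (−7, 1) and r = 7. The square of the distance from P to the centre is 324 + 225 = 549.
Power of the point: PT² = |PO|² − r² = 500, so PT = 10√5.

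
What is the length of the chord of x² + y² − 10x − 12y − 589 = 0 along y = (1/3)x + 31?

The distance from (5, 6) to the line is 80/√10, and r² = 650.
Chord = 2√(r² − d²) = 2·√(10) = 2√10.

2√10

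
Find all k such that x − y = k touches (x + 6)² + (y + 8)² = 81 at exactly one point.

k = 2 ± 9√2

The line touches the circle iff its distance from (−6, −8) is 9:
|1·(−6) − 1·(−8) − k| / √2 = 9
|k − (2)| = 9√2.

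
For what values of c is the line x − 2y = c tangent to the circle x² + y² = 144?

c = ±12√5

The line touches the circle iff its distance from (0, 0) is 12:
|1·0 − 2·0 − c| / √5 = 12
|c| = 12√5.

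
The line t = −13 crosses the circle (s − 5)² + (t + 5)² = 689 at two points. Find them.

(−20, −13) and (30, −13)

Express t = −13 and substitute into the circle:
s² − 10s − 600 = 0
s = 30 or s = −20, giving (30, −13) and (−20, −13).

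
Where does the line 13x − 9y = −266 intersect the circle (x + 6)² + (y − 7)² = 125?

Substitute y = (266 + 13x)/9:
250x² + 6250x + 34000 = 0  ⟹  x² + 25x + 136 = 0
x = −8 or x = −17, giving (−8, 18) and (−17, 5).

(−17, 5) and (−8, 18)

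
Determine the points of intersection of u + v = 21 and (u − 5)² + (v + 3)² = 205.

(11, 10) and (18, 3)

Substitute v = −u + 21:
2u² − 58u + 396 = 0  ⟹  u² − 29u + 198 = 0
u = 18 or u = 11, giving (18, 3) and (11, 10).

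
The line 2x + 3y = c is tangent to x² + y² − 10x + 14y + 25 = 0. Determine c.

c = −11 ± 7√13

Tangency holds when the distance from the centre (5, −7) to the line equals the radius 7:
|2·5 + 3·(−7) − c| / √13 = 7
|c − (−11)| = 7√13.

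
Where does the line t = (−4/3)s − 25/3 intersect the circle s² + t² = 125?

(−10, 5) and (2, −11)

From the line, t = (−25 − 4s)/3. Substituting:
25s² + 200s − 500 = 0  ⟹  s² + 8s − 20 = 0
s = 2 or s = −10, giving (2, −11) and (−10, 5).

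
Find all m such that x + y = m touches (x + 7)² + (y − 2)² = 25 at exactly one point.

m = −5 ± 5√2

The line touches the circle iff its distance from (−7, 2) is 5:
|1·(−7) + 1·2 − m| / √2 = 5
|m − (−5)| = 5√2.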